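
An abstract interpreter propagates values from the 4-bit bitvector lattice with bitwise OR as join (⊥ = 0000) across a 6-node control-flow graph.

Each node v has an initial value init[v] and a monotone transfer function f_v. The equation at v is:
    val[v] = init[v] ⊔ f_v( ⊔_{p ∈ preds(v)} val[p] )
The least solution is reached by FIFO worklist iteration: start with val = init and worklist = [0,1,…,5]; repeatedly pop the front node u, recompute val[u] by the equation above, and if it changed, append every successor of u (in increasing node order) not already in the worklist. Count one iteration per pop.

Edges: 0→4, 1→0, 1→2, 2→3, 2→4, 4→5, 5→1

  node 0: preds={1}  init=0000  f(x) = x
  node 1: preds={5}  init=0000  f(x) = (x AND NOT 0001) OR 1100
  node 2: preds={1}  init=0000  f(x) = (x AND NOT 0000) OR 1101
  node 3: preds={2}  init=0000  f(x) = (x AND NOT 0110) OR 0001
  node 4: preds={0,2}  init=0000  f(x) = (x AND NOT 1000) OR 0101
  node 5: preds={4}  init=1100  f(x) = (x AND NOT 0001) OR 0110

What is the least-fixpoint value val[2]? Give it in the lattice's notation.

1111

Trace (14 dequeues):
  [1] u=0 | in 0000 | out 0000 | ==
  [2] u=1 | in 1100 | out 1100 | prev 0000 | push {0}
  [3] u=2 | in 1100 | out 1101 | prev 0000 | push {}
  [4] u=3 | in 1101 | out 1001 | prev 0000 | push {}
  [5] u=4 | in 1101 | out 0101 | prev 0000 | push {}
  [6] u=5 | in 0101 | out 1110 | prev 1100 | push {1}
  [7] u=0 | in 1100 | out 1100 | prev 0000 | push {4}
  [8] u=1 | in 1110 | out 1110 | prev 1100 | push {0,2}
  [9] u=4 | in 1101 | out 0101 | ==
  [10] u=0 | in 1110 | out 1110 | prev 1100 | push {4}
  [11] u=2 | in 1110 | out 1111 | prev 1101 | push {3}
  [12] u=4 | in 1111 | out 0111 | prev 0101 | push {5}
  [13] u=3 | in 1111 | out 1001 | ==
  [14] u=5 | in 0111 | out 1110 | ==

Converged values:
  [0] 1110
  [1] 1110
  [2] 1111
  [3] 1001
  [4] 0111
  [5] 1110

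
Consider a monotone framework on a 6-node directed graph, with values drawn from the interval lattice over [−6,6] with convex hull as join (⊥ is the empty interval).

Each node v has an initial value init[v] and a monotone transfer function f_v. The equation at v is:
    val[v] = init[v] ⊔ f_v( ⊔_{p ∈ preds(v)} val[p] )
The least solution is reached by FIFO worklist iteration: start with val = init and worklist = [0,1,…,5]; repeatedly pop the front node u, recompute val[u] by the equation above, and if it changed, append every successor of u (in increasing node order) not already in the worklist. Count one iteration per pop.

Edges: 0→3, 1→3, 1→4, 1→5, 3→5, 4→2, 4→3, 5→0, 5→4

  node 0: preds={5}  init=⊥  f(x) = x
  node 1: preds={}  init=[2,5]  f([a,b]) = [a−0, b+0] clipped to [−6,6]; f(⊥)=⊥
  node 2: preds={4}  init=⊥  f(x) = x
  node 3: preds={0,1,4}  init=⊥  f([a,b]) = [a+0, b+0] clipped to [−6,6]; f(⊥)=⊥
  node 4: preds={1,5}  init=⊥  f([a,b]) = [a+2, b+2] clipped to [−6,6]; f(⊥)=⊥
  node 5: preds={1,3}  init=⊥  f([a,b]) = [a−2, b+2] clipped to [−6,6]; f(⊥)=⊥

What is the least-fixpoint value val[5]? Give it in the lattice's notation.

[-6,6]

Worklist (29 pops):
  #1 pop 0: in=⊥ → ⊥ (no change)
  #2 pop 1: in=⊥ → [2,5] (no change)
  #3 pop 2: in=⊥ → ⊥ (no change)
  #4 pop 3: in=[2,5] → [2,5] (was ⊥); enqueue []
  #5 pop 4: in=[2,5] → [4,6] (was ⊥); enqueue [2,3]
  #6 pop 5: in=[2,5] → [0,6] (was ⊥); enqueue [0,4]
  #7 pop 2: in=[4,6] → [4,6] (was ⊥); enqueue []
  #8 pop 3: in=[2,6] → [2,6] (was [2,5]); enqueue [5]
  #9 pop 0: in=[0,6] → [0,6] (was ⊥); enqueue [3]
  #10 pop 4: in=[0,6] → [2,6] (was [4,6]); enqueue [2]
  #11 pop 5: in=[2,6] → [0,6] (no change)
  #12 pop 3: in=[0,6] → [0,6] (was [2,6]); enqueue [5]
  #13 pop 2: in=[2,6] → [2,6] (was [4,6]); enqueue []
  #14 pop 5: in=[0,6] → [-2,6] (was [0,6]); enqueue [0,4]
  #15 pop 0: in=[-2,6] → [-2,6] (was [0,6]); enqueue [3]
  #16 pop 4: in=[-2,6] → [0,6] (was [2,6]); enqueue [2]
  #17 pop 3: in=[-2,6] → [-2,6] (was [0,6]); enqueue [5]
  #18 pop 2: in=[0,6] → [0,6] (was [2,6]); enqueue []
  #19 pop 5: in=[-2,6] → [-4,6] (was [-2,6]); enqueue [0,4]
  #20 pop 0: in=[-4,6] → [-4,6] (was [-2,6]); enqueue [3]
  #21 pop 4: in=[-4,6] → [-2,6] (was [0,6]); enqueue [2]
  #22 pop 3: in=[-4,6] → [-4,6] (was [-2,6]); enqueue [5]
  #23 pop 2: in=[-2,6] → [-2,6] (was [0,6]); enqueue []
  #24 pop 5: in=[-4,6] → [-6,6] (was [-4,6]); enqueue [0,4]
  #25 pop 0: in=[-6,6] → [-6,6] (was [-4,6]); enqueue [3]
  #26 pop 4: in=[-6,6] → [-4,6] (was [-2,6]); enqueue [2]
  #27 pop 3: in=[-6,6] → [-6,6] (was [-4,6]); enqueue [5]
  #28 pop 2: in=[-4,6] → [-4,6] (was [-2,6]); enqueue []
  #29 pop 5: in=[-6,6] → [-6,6] (no change)

Fixpoint:
  val[0] = [-6,6]
  val[1] = [2,5]
  val[2] = [-4,6]
  val[3] = [-6,6]
  val[4] = [-4,6]
  val[5] = [-6,6]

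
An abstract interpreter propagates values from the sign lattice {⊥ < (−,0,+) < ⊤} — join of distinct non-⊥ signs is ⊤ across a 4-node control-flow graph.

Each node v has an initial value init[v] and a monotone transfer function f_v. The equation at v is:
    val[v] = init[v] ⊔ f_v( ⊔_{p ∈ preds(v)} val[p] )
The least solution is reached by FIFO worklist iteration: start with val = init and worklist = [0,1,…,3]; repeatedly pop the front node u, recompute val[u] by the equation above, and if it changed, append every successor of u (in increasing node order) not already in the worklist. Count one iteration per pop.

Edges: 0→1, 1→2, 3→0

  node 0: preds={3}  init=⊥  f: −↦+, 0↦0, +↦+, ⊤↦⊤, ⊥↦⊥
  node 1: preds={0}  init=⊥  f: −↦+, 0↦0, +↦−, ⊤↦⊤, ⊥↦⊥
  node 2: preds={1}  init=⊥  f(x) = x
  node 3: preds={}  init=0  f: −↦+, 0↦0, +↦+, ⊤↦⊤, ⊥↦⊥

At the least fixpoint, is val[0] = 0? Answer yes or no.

Iteration log — 4 steps:
  step 1. node 0  ⊔preds=0  new=0  old=⊥  +wl: 
  step 2. node 1  ⊔preds=0  new=0  old=⊥  +wl: 
  step 3. node 2  ⊔preds=0  new=0  old=⊥  +wl: 
  step 4. node 3  ⊔preds=⊥  new=0  stable

Least fixpoint reached:
  node 0: 0
  node 1: 0
  node 2: 0
  node 3: 0

yes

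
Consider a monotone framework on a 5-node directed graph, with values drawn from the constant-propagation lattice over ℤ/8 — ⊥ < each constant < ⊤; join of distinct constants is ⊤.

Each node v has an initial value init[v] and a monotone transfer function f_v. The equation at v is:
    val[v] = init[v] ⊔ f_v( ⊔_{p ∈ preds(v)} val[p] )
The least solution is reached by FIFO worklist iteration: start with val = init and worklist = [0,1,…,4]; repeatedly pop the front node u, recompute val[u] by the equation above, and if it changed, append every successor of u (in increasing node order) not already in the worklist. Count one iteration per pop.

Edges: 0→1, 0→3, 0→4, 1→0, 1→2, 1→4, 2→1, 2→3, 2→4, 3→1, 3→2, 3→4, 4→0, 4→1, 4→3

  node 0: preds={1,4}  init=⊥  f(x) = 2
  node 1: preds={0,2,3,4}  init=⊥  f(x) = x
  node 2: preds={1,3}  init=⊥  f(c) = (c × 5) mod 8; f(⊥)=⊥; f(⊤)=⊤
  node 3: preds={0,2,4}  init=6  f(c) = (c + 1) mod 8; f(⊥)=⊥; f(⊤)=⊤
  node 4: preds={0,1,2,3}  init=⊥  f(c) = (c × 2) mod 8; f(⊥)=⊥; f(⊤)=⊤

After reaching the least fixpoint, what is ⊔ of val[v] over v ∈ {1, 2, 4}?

⊤

Trace (9 dequeues):
  [1] u=0 | in ⊥ | out 2 | prev ⊥ | push {}
  [2] u=1 | in ⊤ | out ⊤ | prev ⊥ | push {0}
  [3] u=2 | in ⊤ | out ⊤ | prev ⊥ | push {1}
  [4] u=3 | in ⊤ | out ⊤ | prev 6 | push {2}
  [5] u=4 | in ⊤ | out ⊤ | prev ⊥ | push {3}
  [6] u=0 | in ⊤ | out 2 | ==
  [7] u=1 | in ⊤ | out ⊤ | ==
  [8] u=2 | in ⊤ | out ⊤ | ==
  [9] u=3 | in ⊤ | out ⊤ | ==

Converged values:
  [0] 2
  [1] ⊤
  [2] ⊤
  [3] ⊤
  [4] ⊤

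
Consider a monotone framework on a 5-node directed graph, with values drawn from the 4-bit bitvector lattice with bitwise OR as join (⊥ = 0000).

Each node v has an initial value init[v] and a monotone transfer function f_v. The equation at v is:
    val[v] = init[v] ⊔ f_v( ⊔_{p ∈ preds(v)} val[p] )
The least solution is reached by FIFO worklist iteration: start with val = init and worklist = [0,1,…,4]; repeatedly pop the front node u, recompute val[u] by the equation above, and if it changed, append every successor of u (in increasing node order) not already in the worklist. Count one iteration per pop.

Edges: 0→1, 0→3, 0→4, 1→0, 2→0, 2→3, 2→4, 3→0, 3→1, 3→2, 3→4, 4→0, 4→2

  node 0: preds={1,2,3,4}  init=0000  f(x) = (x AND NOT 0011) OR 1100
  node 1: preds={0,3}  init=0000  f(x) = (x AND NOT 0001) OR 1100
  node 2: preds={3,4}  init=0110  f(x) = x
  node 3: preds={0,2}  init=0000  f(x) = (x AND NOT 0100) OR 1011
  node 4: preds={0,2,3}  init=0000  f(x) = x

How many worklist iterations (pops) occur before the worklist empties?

Iteration log — 11 steps:
  step 1. node 0  ⊔preds=0110  new=1100  old=0000  +wl: 
  step 2. node 1  ⊔preds=1100  new=1100  old=0000  +wl: 0
  step 3. node 2  ⊔preds=0000  new=0110  stable
  step 4. node 3  ⊔preds=1110  new=1011  old=0000  +wl: 1,2
  step 5. node 4  ⊔preds=1111  new=1111  old=0000  +wl: 
  step 6. node 0  ⊔preds=1111  new=1100  stable
  step 7. node 1  ⊔preds=1111  new=1110  old=1100  +wl: 0
  step 8. node 2  ⊔preds=1111  new=1111  old=0110  +wl: 3,4
  step 9. node 0  ⊔preds=1111  new=1100  stable
  step 10. node 3  ⊔preds=1111  new=1011  stable
  step 11. node 4  ⊔preds=1111  new=1111  stable

Least fixpoint reached:
  node 0: 1100
  node 1: 1110
  node 2: 1111
  node 3: 1011
  node 4: 1111

11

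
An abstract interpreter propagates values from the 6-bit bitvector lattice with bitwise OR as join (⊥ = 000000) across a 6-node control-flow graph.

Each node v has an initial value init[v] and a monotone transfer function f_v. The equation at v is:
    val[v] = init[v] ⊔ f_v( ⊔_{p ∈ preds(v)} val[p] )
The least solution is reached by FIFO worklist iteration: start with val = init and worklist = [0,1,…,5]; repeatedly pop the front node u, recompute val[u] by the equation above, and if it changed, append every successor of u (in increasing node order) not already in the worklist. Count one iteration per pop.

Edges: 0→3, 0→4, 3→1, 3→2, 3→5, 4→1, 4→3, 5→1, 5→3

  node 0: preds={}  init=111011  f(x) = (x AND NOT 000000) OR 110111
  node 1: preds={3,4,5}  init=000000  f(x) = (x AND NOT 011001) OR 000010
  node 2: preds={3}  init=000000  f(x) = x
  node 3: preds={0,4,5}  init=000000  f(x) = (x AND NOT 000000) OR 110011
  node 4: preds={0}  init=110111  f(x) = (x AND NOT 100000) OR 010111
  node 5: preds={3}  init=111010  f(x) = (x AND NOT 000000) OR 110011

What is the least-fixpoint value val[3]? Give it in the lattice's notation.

111111

Worklist (9 pops):
  #1 pop 0: in=000000 → 111111 (was 111011); enqueue []
  #2 pop 1: in=111111 → 100110 (was 000000); enqueue []
  #3 pop 2: in=000000 → 000000 (no change)
  #4 pop 3: in=111111 → 111111 (was 000000); enqueue [1,2]
  #5 pop 4: in=111111 → 111111 (was 110111); enqueue [3]
  #6 pop 5: in=111111 → 111111 (was 111010); enqueue []
  #7 pop 1: in=111111 → 100110 (no change)
  #8 pop 2: in=111111 → 111111 (was 000000); enqueue []
  #9 pop 3: in=111111 → 111111 (no change)

Fixpoint:
  val[0] = 111111
  val[1] = 100110
  val[2] = 111111
  val[3] = 111111
  val[4] = 111111
  val[5] = 111111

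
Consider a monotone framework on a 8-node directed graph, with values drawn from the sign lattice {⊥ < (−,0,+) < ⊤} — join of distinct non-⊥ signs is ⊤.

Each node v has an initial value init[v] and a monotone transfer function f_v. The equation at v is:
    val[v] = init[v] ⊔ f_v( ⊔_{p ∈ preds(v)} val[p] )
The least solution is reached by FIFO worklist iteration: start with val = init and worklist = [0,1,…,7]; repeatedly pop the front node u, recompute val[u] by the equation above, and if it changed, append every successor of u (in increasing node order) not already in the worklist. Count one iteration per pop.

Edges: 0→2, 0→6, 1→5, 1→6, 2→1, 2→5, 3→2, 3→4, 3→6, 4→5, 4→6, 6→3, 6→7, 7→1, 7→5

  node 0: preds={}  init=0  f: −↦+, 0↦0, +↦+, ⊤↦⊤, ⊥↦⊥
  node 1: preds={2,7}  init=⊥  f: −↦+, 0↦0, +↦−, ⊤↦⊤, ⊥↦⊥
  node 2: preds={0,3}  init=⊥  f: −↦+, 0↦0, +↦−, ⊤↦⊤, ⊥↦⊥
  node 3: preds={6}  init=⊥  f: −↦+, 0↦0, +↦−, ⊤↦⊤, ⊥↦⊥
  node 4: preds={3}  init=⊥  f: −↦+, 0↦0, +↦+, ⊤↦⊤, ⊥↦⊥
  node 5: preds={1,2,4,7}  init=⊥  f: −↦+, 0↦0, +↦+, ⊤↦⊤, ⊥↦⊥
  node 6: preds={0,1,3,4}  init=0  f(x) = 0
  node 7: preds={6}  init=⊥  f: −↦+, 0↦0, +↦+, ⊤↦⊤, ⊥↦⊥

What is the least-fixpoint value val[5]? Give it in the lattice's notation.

0

Worklist (12 pops):
  #1 pop 0: in=⊥ → 0 (no change)
  #2 pop 1: in=⊥ → ⊥ (no change)
  #3 pop 2: in=0 → 0 (was ⊥); enqueue [1]
  #4 pop 3: in=0 → 0 (was ⊥); enqueue [2]
  #5 pop 4: in=0 → 0 (was ⊥); enqueue []
  #6 pop 5: in=0 → 0 (was ⊥); enqueue []
  #7 pop 6: in=0 → 0 (no change)
  #8 pop 7: in=0 → 0 (was ⊥); enqueue [5]
  #9 pop 1: in=0 → 0 (was ⊥); enqueue [6]
  #10 pop 2: in=0 → 0 (no change)
  #11 pop 5: in=0 → 0 (no change)
  #12 pop 6: in=0 → 0 (no change)

Fixpoint:
  val[0] = 0
  val[1] = 0
  val[2] = 0
  val[3] = 0
  val[4] = 0
  val[5] = 0
  val[6] = 0
  val[7] = 0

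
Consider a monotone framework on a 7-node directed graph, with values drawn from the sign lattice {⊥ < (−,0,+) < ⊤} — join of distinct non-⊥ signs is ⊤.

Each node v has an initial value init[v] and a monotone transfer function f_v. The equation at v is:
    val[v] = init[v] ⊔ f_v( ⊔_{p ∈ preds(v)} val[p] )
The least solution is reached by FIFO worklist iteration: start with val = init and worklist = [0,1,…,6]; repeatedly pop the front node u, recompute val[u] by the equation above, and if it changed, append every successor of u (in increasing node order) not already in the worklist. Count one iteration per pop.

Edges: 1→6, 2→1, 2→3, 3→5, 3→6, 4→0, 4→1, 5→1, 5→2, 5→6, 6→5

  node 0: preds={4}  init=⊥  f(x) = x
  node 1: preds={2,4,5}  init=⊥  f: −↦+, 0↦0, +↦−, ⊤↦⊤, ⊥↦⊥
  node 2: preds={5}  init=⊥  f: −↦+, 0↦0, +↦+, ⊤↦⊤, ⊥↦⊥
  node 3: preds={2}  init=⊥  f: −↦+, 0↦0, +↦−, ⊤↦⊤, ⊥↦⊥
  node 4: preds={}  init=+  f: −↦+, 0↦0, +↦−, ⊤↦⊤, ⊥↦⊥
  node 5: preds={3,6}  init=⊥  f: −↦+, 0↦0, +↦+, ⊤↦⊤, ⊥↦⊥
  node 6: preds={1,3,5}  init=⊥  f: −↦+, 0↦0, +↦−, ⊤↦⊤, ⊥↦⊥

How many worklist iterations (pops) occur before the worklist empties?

22

Worklist (22 pops):
  #1 pop 0: in=+ → + (was ⊥); enqueue []
  #2 pop 1: in=+ → − (was ⊥); enqueue []
  #3 pop 2: in=⊥ → ⊥ (no change)
  #4 pop 3: in=⊥ → ⊥ (no change)
  #5 pop 4: in=⊥ → + (no change)
  #6 pop 5: in=⊥ → ⊥ (no change)
  #7 pop 6: in=− → + (was ⊥); enqueue [5]
  #8 pop 5: in=+ → + (was ⊥); enqueue [1,2,6]
  #9 pop 1: in=+ → − (no change)
  #10 pop 2: in=+ → + (was ⊥); enqueue [1,3]
  #11 pop 6: in=⊤ → ⊤ (was +); enqueue [5]
  #12 pop 1: in=+ → − (no change)
  #13 pop 3: in=+ → − (was ⊥); enqueue [6]
  #14 pop 5: in=⊤ → ⊤ (was +); enqueue [1,2]
  #15 pop 6: in=⊤ → ⊤ (no change)
  #16 pop 1: in=⊤ → ⊤ (was −); enqueue [6]
  #17 pop 2: in=⊤ → ⊤ (was +); enqueue [1,3]
  #18 pop 6: in=⊤ → ⊤ (no change)
  #19 pop 1: in=⊤ → ⊤ (no change)
  #20 pop 3: in=⊤ → ⊤ (was −); enqueue [5,6]
  #21 pop 5: in=⊤ → ⊤ (no change)
  #22 pop 6: in=⊤ → ⊤ (no change)

Fixpoint:
  val[0] = +
  val[1] = ⊤
  val[2] = ⊤
  val[3] = ⊤
  val[4] = +
  val[5] = ⊤
  val[6] = ⊤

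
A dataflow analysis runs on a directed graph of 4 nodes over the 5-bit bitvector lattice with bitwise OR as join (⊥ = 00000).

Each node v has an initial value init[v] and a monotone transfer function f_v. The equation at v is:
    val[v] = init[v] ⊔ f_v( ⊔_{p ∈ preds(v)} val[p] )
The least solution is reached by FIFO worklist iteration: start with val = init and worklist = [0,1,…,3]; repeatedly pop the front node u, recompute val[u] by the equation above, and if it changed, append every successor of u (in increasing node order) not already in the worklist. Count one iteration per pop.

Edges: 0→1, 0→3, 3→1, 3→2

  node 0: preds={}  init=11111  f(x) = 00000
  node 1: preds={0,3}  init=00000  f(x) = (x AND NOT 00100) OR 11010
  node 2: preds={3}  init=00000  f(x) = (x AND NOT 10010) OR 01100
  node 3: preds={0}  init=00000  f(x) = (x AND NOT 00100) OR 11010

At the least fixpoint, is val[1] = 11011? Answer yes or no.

Trace (6 dequeues):
  [1] u=0 | in 00000 | out 11111 | ==
  [2] u=1 | in 11111 | out 11011 | prev 00000 | push {}
  [3] u=2 | in 00000 | out 01100 | prev 00000 | push {}
  [4] u=3 | in 11111 | out 11011 | prev 00000 | push {1,2}
  [5] u=1 | in 11111 | out 11011 | ==
  [6] u=2 | in 11011 | out 01101 | prev 01100 | push {}

Converged values:
  [0] 11111
  [1] 11011
  [2] 01101
  [3] 11011

yes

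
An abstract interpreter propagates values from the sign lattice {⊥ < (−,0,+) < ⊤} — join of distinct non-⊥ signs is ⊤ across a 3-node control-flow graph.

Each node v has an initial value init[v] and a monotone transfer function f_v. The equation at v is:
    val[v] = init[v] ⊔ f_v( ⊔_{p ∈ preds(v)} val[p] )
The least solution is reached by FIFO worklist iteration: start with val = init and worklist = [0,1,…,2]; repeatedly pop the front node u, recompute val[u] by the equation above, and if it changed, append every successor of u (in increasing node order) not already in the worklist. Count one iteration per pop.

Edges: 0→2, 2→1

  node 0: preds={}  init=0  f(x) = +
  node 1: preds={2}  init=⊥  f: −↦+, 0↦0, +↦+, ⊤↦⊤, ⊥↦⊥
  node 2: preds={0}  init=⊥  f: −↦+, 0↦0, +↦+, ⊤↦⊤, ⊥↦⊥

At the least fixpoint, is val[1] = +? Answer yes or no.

no

Trace (4 dequeues):
  [1] u=0 | in ⊥ | out ⊤ | prev 0 | push {}
  [2] u=1 | in ⊥ | out ⊥ | ==
  [3] u=2 | in ⊤ | out ⊤ | prev ⊥ | push {1}
  [4] u=1 | in ⊤ | out ⊤ | prev ⊥ | push {}

Converged values:
  [0] ⊤
  [1] ⊤
  [2] ⊤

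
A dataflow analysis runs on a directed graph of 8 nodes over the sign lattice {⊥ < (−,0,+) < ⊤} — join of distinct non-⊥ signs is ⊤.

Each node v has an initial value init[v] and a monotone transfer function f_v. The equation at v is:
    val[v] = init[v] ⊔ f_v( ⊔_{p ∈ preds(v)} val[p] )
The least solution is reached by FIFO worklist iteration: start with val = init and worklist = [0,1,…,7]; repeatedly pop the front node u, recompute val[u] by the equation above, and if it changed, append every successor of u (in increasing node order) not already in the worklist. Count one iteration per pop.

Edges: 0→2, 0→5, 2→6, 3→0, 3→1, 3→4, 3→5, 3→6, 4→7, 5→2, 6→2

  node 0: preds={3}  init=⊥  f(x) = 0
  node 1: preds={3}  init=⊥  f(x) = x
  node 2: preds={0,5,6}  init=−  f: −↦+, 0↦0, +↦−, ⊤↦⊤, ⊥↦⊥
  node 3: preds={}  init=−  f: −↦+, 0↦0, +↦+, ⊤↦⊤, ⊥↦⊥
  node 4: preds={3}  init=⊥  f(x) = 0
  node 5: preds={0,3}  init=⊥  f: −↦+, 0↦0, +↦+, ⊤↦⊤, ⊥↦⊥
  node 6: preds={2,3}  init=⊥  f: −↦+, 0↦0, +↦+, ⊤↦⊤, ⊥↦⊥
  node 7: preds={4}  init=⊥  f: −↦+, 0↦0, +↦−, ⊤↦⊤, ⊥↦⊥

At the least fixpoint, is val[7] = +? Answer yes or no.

no

Worklist (9 pops):
  #1 pop 0: in=− → 0 (was ⊥); enqueue []
  #2 pop 1: in=− → − (was ⊥); enqueue []
  #3 pop 2: in=0 → ⊤ (was −); enqueue []
  #4 pop 3: in=⊥ → − (no change)
  #5 pop 4: in=− → 0 (was ⊥); enqueue []
  #6 pop 5: in=⊤ → ⊤ (was ⊥); enqueue [2]
  #7 pop 6: in=⊤ → ⊤ (was ⊥); enqueue []
  #8 pop 7: in=0 → 0 (was ⊥); enqueue []
  #9 pop 2: in=⊤ → ⊤ (no change)

Fixpoint:
  val[0] = 0
  val[1] = −
  val[2] = ⊤
  val[3] = −
  val[4] = 0
  val[5] = ⊤
  val[6] = ⊤
  val[7] = 0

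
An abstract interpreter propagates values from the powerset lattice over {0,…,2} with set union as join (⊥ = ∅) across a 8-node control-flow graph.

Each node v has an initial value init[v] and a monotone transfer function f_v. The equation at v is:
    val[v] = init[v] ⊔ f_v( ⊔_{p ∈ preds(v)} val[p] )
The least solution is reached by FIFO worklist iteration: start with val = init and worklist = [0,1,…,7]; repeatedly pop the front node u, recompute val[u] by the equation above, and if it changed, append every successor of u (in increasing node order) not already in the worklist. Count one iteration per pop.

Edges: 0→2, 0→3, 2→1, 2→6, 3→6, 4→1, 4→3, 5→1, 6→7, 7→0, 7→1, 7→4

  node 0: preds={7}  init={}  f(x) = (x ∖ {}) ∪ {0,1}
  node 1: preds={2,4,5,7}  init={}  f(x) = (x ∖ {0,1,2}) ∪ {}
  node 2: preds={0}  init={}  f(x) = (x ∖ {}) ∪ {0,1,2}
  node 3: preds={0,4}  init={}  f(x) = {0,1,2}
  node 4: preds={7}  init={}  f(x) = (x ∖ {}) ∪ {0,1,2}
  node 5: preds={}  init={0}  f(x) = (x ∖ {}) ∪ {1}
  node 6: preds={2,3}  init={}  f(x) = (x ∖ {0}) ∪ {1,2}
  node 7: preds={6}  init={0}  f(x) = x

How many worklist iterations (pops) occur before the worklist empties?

Worklist (14 pops):
  #1 pop 0: in={0} → {0,1} (was {}); enqueue []
  #2 pop 1: in={0} → {} (no change)
  #3 pop 2: in={0,1} → {0,1,2} (was {}); enqueue [1]
  #4 pop 3: in={0,1} → {0,1,2} (was {}); enqueue []
  #5 pop 4: in={0} → {0,1,2} (was {}); enqueue [3]
  #6 pop 5: in={} → {0,1} (was {0}); enqueue []
  #7 pop 6: in={0,1,2} → {1,2} (was {}); enqueue []
  #8 pop 7: in={1,2} → {0,1,2} (was {0}); enqueue [0,4]
  #9 pop 1: in={0,1,2} → {} (no change)
  #10 pop 3: in={0,1,2} → {0,1,2} (no change)
  #11 pop 0: in={0,1,2} → {0,1,2} (was {0,1}); enqueue [2,3]
  #12 pop 4: in={0,1,2} → {0,1,2} (no change)
  #13 pop 2: in={0,1,2} → {0,1,2} (no change)
  #14 pop 3: in={0,1,2} → {0,1,2} (no change)

Fixpoint:
  val[0] = {0,1,2}
  val[1] = {}
  val[2] = {0,1,2}
  val[3] = {0,1,2}
  val[4] = {0,1,2}
  val[5] = {0,1}
  val[6] = {1,2}
  val[7] = {0,1,2}

14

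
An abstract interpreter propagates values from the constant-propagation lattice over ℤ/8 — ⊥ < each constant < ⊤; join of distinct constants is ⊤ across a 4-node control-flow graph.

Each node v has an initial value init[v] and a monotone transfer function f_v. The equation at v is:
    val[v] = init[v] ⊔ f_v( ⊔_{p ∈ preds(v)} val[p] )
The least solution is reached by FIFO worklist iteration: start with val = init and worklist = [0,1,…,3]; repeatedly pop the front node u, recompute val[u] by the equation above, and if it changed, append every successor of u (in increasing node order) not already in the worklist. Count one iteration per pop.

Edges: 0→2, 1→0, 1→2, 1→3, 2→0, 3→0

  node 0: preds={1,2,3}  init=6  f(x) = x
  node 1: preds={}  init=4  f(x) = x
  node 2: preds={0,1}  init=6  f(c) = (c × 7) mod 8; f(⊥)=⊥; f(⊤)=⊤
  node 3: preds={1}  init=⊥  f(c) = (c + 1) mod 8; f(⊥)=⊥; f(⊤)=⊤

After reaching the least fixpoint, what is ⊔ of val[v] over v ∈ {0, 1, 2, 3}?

Iteration log — 5 steps:
  step 1. node 0  ⊔preds=⊤  new=⊤  old=6  +wl: 
  step 2. node 1  ⊔preds=⊥  new=4  stable
  step 3. node 2  ⊔preds=⊤  new=⊤  old=6  +wl: 0
  step 4. node 3  ⊔preds=4  new=5  old=⊥  +wl: 
  step 5. node 0  ⊔preds=⊤  new=⊤  stable

Least fixpoint reached:
  node 0: ⊤
  node 1: 4
  node 2: ⊤
  node 3: 5

⊤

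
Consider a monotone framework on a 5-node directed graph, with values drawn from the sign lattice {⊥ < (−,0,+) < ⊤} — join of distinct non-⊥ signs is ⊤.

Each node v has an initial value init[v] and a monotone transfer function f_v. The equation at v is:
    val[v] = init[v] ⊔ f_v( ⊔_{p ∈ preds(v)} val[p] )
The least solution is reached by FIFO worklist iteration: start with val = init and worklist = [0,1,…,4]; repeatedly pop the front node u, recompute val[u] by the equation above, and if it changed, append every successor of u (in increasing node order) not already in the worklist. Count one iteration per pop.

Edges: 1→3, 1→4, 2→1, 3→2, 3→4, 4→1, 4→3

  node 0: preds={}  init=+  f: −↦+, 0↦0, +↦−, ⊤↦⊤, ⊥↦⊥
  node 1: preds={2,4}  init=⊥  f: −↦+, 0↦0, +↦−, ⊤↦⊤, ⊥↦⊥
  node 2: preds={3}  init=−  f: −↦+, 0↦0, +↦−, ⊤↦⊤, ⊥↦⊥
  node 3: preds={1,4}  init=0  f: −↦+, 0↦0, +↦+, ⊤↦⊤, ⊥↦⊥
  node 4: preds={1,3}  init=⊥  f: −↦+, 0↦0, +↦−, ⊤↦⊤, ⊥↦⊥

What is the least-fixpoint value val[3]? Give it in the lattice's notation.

Iteration log — 9 steps:
  step 1. node 0  ⊔preds=⊥  new=+  stable
  step 2. node 1  ⊔preds=−  new=+  old=⊥  +wl: 
  step 3. node 2  ⊔preds=0  new=⊤  old=−  +wl: 1
  step 4. node 3  ⊔preds=+  new=⊤  old=0  +wl: 2
  step 5. node 4  ⊔preds=⊤  new=⊤  old=⊥  +wl: 3
  step 6. node 1  ⊔preds=⊤  new=⊤  old=+  +wl: 4
  step 7. node 2  ⊔preds=⊤  new=⊤  stable
  step 8. node 3  ⊔preds=⊤  new=⊤  stable
  step 9. node 4  ⊔preds=⊤  new=⊤  stable

Least fixpoint reached:
  node 0: +
  node 1: ⊤
  node 2: ⊤
  node 3: ⊤
  node 4: ⊤

⊤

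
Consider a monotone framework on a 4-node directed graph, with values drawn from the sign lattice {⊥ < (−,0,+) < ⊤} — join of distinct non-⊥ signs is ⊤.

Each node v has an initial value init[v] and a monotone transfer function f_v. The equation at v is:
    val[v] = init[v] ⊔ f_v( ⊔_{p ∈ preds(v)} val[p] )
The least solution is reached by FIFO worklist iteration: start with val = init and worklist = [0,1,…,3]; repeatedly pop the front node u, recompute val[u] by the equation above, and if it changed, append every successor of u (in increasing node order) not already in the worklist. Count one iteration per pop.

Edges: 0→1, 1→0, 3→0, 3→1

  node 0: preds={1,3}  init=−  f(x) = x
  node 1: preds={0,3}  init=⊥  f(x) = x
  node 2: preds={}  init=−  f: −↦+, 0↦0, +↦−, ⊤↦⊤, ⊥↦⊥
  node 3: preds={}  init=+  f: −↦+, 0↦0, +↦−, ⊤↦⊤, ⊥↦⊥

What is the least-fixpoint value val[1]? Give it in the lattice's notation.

Iteration log — 5 steps:
  step 1. node 0  ⊔preds=+  new=⊤  old=−  +wl: 
  step 2. node 1  ⊔preds=⊤  new=⊤  old=⊥  +wl: 0
  step 3. node 2  ⊔preds=⊥  new=−  stable
  step 4. node 3  ⊔preds=⊥  new=+  stable
  step 5. node 0  ⊔preds=⊤  new=⊤  stable

Least fixpoint reached:
  node 0: ⊤
  node 1: ⊤
  node 2: −
  node 3: +

⊤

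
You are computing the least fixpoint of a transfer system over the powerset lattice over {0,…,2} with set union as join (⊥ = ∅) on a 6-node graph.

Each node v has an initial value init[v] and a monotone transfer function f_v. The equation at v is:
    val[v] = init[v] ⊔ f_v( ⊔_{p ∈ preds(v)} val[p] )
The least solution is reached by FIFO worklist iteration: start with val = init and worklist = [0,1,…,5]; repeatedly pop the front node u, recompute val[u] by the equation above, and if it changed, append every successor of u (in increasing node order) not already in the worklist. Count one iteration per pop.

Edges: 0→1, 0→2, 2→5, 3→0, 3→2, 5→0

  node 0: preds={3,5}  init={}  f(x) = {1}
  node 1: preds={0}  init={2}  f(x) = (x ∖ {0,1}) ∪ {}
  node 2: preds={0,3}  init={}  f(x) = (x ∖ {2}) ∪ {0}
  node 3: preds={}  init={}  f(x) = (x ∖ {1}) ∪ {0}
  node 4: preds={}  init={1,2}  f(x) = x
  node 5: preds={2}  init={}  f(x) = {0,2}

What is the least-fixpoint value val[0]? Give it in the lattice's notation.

Iteration log — 8 steps:
  step 1. node 0  ⊔preds={}  new={1}  old={}  +wl: 
  step 2. node 1  ⊔preds={1}  new={2}  stable
  step 3. node 2  ⊔preds={1}  new={0,1}  old={}  +wl: 
  step 4. node 3  ⊔preds={}  new={0}  old={}  +wl: 0,2
  step 5. node 4  ⊔preds={}  new={1,2}  stable
  step 6. node 5  ⊔preds={0,1}  new={0,2}  old={}  +wl: 
  step 7. node 0  ⊔preds={0,2}  new={1}  stable
  step 8. node 2  ⊔preds={0,1}  new={0,1}  stable

Least fixpoint reached:
  node 0: {1}
  node 1: {2}
  node 2: {0,1}
  node 3: {0}
  node 4: {1,2}
  node 5: {0,2}

{1}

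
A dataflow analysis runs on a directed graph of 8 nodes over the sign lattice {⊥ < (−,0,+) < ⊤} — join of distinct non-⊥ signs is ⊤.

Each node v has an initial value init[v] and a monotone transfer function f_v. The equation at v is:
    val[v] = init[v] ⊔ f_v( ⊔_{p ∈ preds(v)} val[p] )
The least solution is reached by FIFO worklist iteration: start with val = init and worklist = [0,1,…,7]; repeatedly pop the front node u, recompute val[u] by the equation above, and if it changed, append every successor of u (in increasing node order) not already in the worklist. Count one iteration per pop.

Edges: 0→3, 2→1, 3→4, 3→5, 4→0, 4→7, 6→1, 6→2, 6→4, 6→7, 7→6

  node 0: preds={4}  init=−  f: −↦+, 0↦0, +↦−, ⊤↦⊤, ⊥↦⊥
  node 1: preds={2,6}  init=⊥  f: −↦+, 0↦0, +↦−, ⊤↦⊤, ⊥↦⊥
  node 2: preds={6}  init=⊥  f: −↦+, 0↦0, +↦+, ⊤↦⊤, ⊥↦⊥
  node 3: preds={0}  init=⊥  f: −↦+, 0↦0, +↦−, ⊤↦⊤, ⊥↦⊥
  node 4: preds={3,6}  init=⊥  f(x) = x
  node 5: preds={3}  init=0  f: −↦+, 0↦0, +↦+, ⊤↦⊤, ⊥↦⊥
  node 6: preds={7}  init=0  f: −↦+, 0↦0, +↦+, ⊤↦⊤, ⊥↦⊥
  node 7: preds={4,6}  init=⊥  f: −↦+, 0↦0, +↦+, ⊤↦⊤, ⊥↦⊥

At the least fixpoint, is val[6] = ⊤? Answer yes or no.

yes

Worklist (18 pops):
  #1 pop 0: in=⊥ → − (no change)
  #2 pop 1: in=0 → 0 (was ⊥); enqueue []
  #3 pop 2: in=0 → 0 (was ⊥); enqueue [1]
  #4 pop 3: in=− → + (was ⊥); enqueue []
  #5 pop 4: in=⊤ → ⊤ (was ⊥); enqueue [0]
  #6 pop 5: in=+ → ⊤ (was 0); enqueue []
  #7 pop 6: in=⊥ → 0 (no change)
  #8 pop 7: in=⊤ → ⊤ (was ⊥); enqueue [6]
  #9 pop 1: in=0 → 0 (no change)
  #10 pop 0: in=⊤ → ⊤ (was −); enqueue [3]
  #11 pop 6: in=⊤ → ⊤ (was 0); enqueue [1,2,4,7]
  #12 pop 3: in=⊤ → ⊤ (was +); enqueue [5]
  #13 pop 1: in=⊤ → ⊤ (was 0); enqueue []
  #14 pop 2: in=⊤ → ⊤ (was 0); enqueue [1]
  #15 pop 4: in=⊤ → ⊤ (no change)
  #16 pop 7: in=⊤ → ⊤ (no change)
  #17 pop 5: in=⊤ → ⊤ (no change)
  #18 pop 1: in=⊤ → ⊤ (no change)

Fixpoint:
  val[0] = ⊤
  val[1] = ⊤
  val[2] = ⊤
  val[3] = ⊤
  val[4] = ⊤
  val[5] = ⊤
  val[6] = ⊤
  val[7] = ⊤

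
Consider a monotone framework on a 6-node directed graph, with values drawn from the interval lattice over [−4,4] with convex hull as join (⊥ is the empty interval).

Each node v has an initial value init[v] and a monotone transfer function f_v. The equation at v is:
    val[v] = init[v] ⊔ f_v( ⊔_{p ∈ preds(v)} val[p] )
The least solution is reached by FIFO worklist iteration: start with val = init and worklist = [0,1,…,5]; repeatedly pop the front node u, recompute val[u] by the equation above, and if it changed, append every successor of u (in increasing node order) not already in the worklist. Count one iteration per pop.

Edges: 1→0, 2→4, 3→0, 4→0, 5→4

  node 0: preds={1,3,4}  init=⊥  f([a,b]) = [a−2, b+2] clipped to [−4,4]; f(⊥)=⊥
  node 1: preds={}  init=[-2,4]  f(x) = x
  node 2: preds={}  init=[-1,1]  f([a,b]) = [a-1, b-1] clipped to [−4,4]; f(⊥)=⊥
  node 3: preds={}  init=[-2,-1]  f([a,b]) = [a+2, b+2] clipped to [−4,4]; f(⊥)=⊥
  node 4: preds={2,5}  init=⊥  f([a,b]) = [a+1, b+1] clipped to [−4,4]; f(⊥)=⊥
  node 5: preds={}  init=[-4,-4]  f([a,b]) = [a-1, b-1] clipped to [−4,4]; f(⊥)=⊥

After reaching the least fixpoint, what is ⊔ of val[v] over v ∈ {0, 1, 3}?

Worklist (7 pops):
  #1 pop 0: in=[-2,4] → [-4,4] (was ⊥); enqueue []
  #2 pop 1: in=⊥ → [-2,4] (no change)
  #3 pop 2: in=⊥ → [-1,1] (no change)
  #4 pop 3: in=⊥ → [-2,-1] (no change)
  #5 pop 4: in=[-4,1] → [-3,2] (was ⊥); enqueue [0]
  #6 pop 5: in=⊥ → [-4,-4] (no change)
  #7 pop 0: in=[-3,4] → [-4,4] (no change)

Fixpoint:
  val[0] = [-4,4]
  val[1] = [-2,4]
  val[2] = [-1,1]
  val[3] = [-2,-1]
  val[4] = [-3,2]
  val[5] = [-4,-4]

[-4,4]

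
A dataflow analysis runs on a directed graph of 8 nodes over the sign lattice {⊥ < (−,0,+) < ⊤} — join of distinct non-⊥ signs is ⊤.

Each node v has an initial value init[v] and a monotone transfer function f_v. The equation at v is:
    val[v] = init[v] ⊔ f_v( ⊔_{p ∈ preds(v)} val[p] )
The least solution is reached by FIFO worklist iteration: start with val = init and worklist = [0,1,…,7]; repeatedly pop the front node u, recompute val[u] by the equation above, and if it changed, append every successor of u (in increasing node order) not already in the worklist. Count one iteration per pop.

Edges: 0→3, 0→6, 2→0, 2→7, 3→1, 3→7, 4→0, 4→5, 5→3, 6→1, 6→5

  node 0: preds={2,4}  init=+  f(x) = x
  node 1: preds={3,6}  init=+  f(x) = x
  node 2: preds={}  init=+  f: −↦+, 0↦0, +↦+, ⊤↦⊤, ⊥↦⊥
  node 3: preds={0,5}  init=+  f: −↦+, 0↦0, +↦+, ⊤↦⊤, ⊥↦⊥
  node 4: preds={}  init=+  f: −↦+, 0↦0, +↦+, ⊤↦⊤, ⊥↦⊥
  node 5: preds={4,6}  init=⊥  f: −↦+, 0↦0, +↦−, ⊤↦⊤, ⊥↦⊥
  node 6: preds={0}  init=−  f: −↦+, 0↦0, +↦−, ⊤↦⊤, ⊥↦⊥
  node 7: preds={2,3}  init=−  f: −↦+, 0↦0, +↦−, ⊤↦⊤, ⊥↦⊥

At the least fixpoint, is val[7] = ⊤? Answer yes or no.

Worklist (11 pops):
  #1 pop 0: in=+ → + (no change)
  #2 pop 1: in=⊤ → ⊤ (was +); enqueue []
  #3 pop 2: in=⊥ → + (no change)
  #4 pop 3: in=+ → + (no change)
  #5 pop 4: in=⊥ → + (no change)
  #6 pop 5: in=⊤ → ⊤ (was ⊥); enqueue [3]
  #7 pop 6: in=+ → − (no change)
  #8 pop 7: in=+ → − (no change)
  #9 pop 3: in=⊤ → ⊤ (was +); enqueue [1,7]
  #10 pop 1: in=⊤ → ⊤ (no change)
  #11 pop 7: in=⊤ → ⊤ (was −); enqueue []

Fixpoint:
  val[0] = +
  val[1] = ⊤
  val[2] = +
  val[3] = ⊤
  val[4] = +
  val[5] = ⊤
  val[6] = −
  val[7] = ⊤

yes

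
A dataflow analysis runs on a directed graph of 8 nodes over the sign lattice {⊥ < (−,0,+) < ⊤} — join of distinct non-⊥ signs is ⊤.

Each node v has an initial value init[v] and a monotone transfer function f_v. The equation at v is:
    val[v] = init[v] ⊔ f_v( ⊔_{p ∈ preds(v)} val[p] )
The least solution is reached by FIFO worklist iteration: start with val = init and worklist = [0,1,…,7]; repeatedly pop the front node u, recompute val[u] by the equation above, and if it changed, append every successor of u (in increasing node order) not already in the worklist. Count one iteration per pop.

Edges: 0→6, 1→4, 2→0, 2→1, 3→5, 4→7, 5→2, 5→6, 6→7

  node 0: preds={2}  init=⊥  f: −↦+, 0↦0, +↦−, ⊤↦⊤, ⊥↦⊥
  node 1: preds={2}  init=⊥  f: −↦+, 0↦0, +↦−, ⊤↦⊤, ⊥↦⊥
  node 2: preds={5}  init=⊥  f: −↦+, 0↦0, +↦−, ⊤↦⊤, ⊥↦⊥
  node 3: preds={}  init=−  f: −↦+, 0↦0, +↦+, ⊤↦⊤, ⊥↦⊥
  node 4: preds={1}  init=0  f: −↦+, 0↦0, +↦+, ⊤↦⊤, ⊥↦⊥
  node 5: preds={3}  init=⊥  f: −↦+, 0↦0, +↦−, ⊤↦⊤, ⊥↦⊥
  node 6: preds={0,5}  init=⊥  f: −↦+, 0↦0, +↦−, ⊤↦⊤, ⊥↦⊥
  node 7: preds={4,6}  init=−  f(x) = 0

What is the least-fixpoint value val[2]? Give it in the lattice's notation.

−

Worklist (14 pops):
  #1 pop 0: in=⊥ → ⊥ (no change)
  #2 pop 1: in=⊥ → ⊥ (no change)
  #3 pop 2: in=⊥ → ⊥ (no change)
  #4 pop 3: in=⊥ → − (no change)
  #5 pop 4: in=⊥ → 0 (no change)
  #6 pop 5: in=− → + (was ⊥); enqueue [2]
  #7 pop 6: in=+ → − (was ⊥); enqueue []
  #8 pop 7: in=⊤ → ⊤ (was −); enqueue []
  #9 pop 2: in=+ → − (was ⊥); enqueue [0,1]
  #10 pop 0: in=− → + (was ⊥); enqueue [6]
  #11 pop 1: in=− → + (was ⊥); enqueue [4]
  #12 pop 6: in=+ → − (no change)
  #13 pop 4: in=+ → ⊤ (was 0); enqueue [7]
  #14 pop 7: in=⊤ → ⊤ (no change)

Fixpoint:
  val[0] = +
  val[1] = +
  val[2] = −
  val[3] = −
  val[4] = ⊤
  val[5] = +
  val[6] = −
  val[7] = ⊤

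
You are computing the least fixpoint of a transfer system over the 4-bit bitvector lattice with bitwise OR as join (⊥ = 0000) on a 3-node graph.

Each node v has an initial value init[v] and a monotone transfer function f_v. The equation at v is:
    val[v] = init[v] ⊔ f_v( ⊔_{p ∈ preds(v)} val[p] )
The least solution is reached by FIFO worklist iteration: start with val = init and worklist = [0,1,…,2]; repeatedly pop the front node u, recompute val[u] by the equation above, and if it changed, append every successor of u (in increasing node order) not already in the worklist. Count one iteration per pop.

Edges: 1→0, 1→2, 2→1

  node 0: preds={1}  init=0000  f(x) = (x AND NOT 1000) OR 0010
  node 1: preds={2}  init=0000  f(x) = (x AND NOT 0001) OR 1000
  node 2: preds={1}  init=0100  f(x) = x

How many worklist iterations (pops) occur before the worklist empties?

5

Worklist (5 pops):
  #1 pop 0: in=0000 → 0010 (was 0000); enqueue []
  #2 pop 1: in=0100 → 1100 (was 0000); enqueue [0]
  #3 pop 2: in=1100 → 1100 (was 0100); enqueue [1]
  #4 pop 0: in=1100 → 0110 (was 0010); enqueue []
  #5 pop 1: in=1100 → 1100 (no change)

Fixpoint:
  val[0] = 0110
  val[1] = 1100
  val[2] = 1100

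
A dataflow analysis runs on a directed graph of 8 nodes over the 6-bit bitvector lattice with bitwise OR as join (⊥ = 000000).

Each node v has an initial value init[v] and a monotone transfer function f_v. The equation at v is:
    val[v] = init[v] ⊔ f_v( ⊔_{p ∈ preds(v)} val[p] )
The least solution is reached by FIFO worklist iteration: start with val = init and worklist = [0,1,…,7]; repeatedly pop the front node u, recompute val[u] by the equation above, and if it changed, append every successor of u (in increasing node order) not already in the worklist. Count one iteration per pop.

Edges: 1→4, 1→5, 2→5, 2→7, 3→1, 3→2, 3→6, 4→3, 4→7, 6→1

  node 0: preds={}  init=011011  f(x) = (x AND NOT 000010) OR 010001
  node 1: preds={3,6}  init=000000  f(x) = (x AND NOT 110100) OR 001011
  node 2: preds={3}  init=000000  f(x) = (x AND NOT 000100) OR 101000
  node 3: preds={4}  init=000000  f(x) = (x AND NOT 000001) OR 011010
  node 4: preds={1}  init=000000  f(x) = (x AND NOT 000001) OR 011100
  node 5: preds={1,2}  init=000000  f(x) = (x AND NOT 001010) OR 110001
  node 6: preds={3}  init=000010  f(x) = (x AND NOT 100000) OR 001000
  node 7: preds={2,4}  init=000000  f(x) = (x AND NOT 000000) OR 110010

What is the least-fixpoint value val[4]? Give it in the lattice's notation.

011110

Trace (17 dequeues):
  [1] u=0 | in 000000 | out 011011 | ==
  [2] u=1 | in 000010 | out 001011 | prev 000000 | push {}
  [3] u=2 | in 000000 | out 101000 | prev 000000 | push {}
  [4] u=3 | in 000000 | out 011010 | prev 000000 | push {1,2}
  [5] u=4 | in 001011 | out 011110 | prev 000000 | push {3}
  [6] u=5 | in 101011 | out 110001 | prev 000000 | push {}
  [7] u=6 | in 011010 | out 011010 | prev 000010 | push {}
  [8] u=7 | in 111110 | out 111110 | prev 000000 | push {}
  [9] u=1 | in 011010 | out 001011 | ==
  [10] u=2 | in 011010 | out 111010 | prev 101000 | push {5,7}
  [11] u=3 | in 011110 | out 011110 | prev 011010 | push {1,2,6}
  [12] u=5 | in 111011 | out 110001 | ==
  [13] u=7 | in 111110 | out 111110 | ==
  [14] u=1 | in 011110 | out 001011 | ==
  [15] u=2 | in 011110 | out 111010 | ==
  [16] u=6 | in 011110 | out 011110 | prev 011010 | push {1}
  [17] u=1 | in 011110 | out 001011 | ==

Converged values:
  [0] 011011
  [1] 001011
  [2] 111010
  [3] 011110
  [4] 011110
  [5] 110001
  [6] 011110
  [7] 111110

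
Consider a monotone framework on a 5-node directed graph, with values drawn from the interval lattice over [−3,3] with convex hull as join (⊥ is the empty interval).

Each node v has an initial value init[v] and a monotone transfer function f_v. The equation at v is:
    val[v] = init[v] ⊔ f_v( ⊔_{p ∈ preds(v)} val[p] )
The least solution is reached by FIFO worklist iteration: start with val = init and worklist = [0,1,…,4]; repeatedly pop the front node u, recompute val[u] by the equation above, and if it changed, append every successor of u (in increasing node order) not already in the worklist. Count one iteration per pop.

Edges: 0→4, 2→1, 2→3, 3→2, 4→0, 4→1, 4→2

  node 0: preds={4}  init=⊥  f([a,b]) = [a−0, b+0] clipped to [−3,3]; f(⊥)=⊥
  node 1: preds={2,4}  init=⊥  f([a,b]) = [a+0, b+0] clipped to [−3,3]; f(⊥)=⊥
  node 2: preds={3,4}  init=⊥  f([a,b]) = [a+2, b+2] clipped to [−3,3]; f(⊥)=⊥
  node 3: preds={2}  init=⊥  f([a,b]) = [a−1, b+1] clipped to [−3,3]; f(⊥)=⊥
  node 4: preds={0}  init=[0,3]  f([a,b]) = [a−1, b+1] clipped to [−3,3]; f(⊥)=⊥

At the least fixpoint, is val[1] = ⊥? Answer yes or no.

no

Iteration log — 22 steps:
  step 1. node 0  ⊔preds=[0,3]  new=[0,3]  old=⊥  +wl: 
  step 2. node 1  ⊔preds=[0,3]  new=[0,3]  old=⊥  +wl: 
  step 3. node 2  ⊔preds=[0,3]  new=[2,3]  old=⊥  +wl: 1
  step 4. node 3  ⊔preds=[2,3]  new=[1,3]  old=⊥  +wl: 2
  step 5. node 4  ⊔preds=[0,3]  new=[-1,3]  old=[0,3]  +wl: 0
  step 6. node 1  ⊔preds=[-1,3]  new=[-1,3]  old=[0,3]  +wl: 
  step 7. node 2  ⊔preds=[-1,3]  new=[1,3]  old=[2,3]  +wl: 1,3
  step 8. node 0  ⊔preds=[-1,3]  new=[-1,3]  old=[0,3]  +wl: 4
  step 9. node 1  ⊔preds=[-1,3]  new=[-1,3]  stable
  step 10. node 3  ⊔preds=[1,3]  new=[0,3]  old=[1,3]  +wl: 2
  step 11. node 4  ⊔preds=[-1,3]  new=[-2,3]  old=[-1,3]  +wl: 0,1
  step 12. node 2  ⊔preds=[-2,3]  new=[0,3]  old=[1,3]  +wl: 3
  step 13. node 0  ⊔preds=[-2,3]  new=[-2,3]  old=[-1,3]  +wl: 4
  step 14. node 1  ⊔preds=[-2,3]  new=[-2,3]  old=[-1,3]  +wl: 
  step 15. node 3  ⊔preds=[0,3]  new=[-1,3]  old=[0,3]  +wl: 2
  step 16. node 4  ⊔preds=[-2,3]  new=[-3,3]  old=[-2,3]  +wl: 0,1
  step 17. node 2  ⊔preds=[-3,3]  new=[-1,3]  old=[0,3]  +wl: 3
  step 18. node 0  ⊔preds=[-3,3]  new=[-3,3]  old=[-2,3]  +wl: 4
  step 19. node 1  ⊔preds=[-3,3]  new=[-3,3]  old=[-2,3]  +wl: 
  step 20. node 3  ⊔preds=[-1,3]  new=[-2,3]  old=[-1,3]  +wl: 2
  step 21. node 4  ⊔preds=[-3,3]  new=[-3,3]  stable
  step 22. node 2  ⊔preds=[-3,3]  new=[-1,3]  stable

Least fixpoint reached:
  node 0: [-3,3]
  node 1: [-3,3]
  node 2: [-1,3]
  node 3: [-2,3]
  node 4: [-3,3]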